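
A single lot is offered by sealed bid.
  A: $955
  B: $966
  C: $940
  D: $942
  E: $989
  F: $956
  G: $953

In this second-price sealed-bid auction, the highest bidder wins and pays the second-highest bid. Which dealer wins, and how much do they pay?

Second-price sealed-bid auction: the highest bidder wins and pays the second-highest bid.
Sorting bids: 989 (E) > 966 (B) > 956 (F) > 955 (A) > 953 (G) > 942 (D) > …
E is highest; pays the second-highest bid, $966.

E pays $966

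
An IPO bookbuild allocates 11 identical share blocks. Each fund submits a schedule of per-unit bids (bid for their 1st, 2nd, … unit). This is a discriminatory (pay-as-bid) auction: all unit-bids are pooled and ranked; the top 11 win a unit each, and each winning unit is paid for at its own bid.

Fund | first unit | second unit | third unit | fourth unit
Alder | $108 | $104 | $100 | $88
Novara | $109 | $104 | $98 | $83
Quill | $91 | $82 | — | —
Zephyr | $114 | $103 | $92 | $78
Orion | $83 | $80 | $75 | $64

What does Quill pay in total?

All unit-bids, highest first — top 11: 114 (Zephyr-1), 109 (Novara-1), 108 (Alder-1), 104 (Alder-2), 104 (Novara-2), 103 (Zephyr-2), 100 (Alder-3), 98 (Novara-3), 92 (Zephyr-3), 91 (Quill-1), 88 (Alder-4)
Next rejected bid: $83 (not a price — pay-as-bid).
Quill's winning unit-bids: 91 = $91.

Quill pays $91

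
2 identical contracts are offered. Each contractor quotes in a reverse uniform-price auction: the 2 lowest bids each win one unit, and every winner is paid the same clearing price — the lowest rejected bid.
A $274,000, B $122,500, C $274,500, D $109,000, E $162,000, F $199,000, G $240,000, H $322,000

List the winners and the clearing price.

Sorting: 109,000 (D), 122,500 (B), 162,000 (E), 199,000 (F), …
The 2 lowest are D, B.
First losing bid is E's $162,000, which sets the uniform price.

D, B; each is paid $162,000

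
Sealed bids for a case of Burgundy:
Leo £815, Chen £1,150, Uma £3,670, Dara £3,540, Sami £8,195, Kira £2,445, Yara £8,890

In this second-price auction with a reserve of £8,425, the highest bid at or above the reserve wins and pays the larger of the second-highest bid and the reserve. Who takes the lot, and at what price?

Second-price auction with a reserve of £8,425: the highest bid at or above the reserve wins and pays the larger of the second-highest bid and the reserve.
Sorting bids: 8,890 (Yara) > 8,195 (Sami) > 3,670 (Uma) > 3,540 (Dara) > 2,445 (Kira) > 1,150 (Chen) > …
Yara has the top bid at or above the reserve (£8,890).
Second-highest bid £8,195 is below the reserve £8,425, so the reserve binds → payment £8,425.

Yara pays £8,425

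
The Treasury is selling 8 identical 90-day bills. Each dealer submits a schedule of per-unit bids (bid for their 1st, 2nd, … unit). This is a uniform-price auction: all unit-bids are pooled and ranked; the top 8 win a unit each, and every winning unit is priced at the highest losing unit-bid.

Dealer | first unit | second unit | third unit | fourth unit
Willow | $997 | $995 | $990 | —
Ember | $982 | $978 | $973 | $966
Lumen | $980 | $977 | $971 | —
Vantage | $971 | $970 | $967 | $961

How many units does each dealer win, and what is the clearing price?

Ember 3, Lumen 2, Willow 3; clearing price $971

Merging the schedules and taking the best 8: 997 (Willow-1), 995 (Willow-2), 990 (Willow-3), 982 (Ember-1), 980 (Lumen-1), 978 (Ember-2), 977 (Lumen-2), 973 (Ember-3)
Highest rejected unit-bid = $971.
Allocation: Ember 3, Lumen 2, Willow 3.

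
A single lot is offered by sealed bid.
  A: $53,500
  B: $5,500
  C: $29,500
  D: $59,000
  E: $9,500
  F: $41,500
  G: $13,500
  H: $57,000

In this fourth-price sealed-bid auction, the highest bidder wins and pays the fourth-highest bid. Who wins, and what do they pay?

D pays $41,500

Rule: the highest bidder wins and pays the fourth-highest bid.
Bids ranked: 59,000 (D) > 57,000 (H) > 53,500 (A) > 41,500 (F) > 29,500 (C) > 13,500 (G) > …
D is highest; pays the fourth-highest bid, $41,500.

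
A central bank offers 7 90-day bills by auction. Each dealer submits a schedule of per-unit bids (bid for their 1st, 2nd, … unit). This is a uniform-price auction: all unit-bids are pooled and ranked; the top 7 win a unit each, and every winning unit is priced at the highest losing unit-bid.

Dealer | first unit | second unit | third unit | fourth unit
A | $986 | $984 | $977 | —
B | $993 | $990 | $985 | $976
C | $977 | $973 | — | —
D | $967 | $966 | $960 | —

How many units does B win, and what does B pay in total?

Pooled unit-bids ranked (top 7): 993 (B-1), 990 (B-2), 986 (A-1), 985 (B-3), 984 (A-2), 977 (A-3), 977 (C-1)
The (k+1)-th unit-bid is $976.
B wins 3 unit(s) at $976 each.

B: 3 units, pays $2,928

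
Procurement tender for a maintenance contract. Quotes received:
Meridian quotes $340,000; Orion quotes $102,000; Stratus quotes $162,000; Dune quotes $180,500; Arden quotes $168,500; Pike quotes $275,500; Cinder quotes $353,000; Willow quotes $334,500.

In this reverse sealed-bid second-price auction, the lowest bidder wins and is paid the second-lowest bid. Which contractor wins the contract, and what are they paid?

Bids in order: 102,000 (Orion) < 162,000 (Stratus) < 168,500 (Arden) < 180,500 (Dune) < 275,500 (Pike) < 334,500 (Willow) < …
Orion wins with the lowest bid; price is set by the runner-up at $162,000.

Orion is paid $162,000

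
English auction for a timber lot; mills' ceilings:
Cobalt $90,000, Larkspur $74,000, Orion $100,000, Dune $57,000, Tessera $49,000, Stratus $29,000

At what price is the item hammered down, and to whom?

Ascending (English) auction: the price rises until one bidder remains; the winner pays the price at which the last rival dropped out.
Sorting limits: 100,000 (Orion) > 90,000 (Cobalt) > 74,000 (Larkspur) > 57,000 (Dune) > 49,000 (Tessera) > 29,000 (Stratus)
Bidding ends when Cobalt exits at $90,000; Orion takes it.

Orion wins at $90,000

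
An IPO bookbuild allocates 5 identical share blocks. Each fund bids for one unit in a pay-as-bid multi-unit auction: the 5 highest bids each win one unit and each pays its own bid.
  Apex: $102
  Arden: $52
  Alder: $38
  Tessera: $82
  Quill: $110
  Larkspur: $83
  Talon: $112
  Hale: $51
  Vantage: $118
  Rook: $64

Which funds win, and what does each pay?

Vantage $118, Talon $112, Quill $110, Apex $102, Larkspur $83

Sorting: 118 (Vantage), 112 (Talon), 110 (Quill), 102 (Apex), 83 (Larkspur), 82 (Tessera), 64 (Rook), …
Winners (5 units): Vantage, Talon, Quill, Apex, Larkspur.
Each winner pays its own bid: Vantage $118, Talon $112, Quill $110, Apex $102, Larkspur $83.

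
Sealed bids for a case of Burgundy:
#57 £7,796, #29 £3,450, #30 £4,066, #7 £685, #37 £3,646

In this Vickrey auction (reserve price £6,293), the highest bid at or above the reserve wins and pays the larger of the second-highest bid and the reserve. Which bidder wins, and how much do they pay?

#57 pays £6,293

Bids ranked: 7,796 (#57) > 4,066 (#30) > 3,646 (#37) > 3,450 (#29) > 685 (#7)
#57 has the top bid at or above the reserve (£7,796).
max(second-highest £4,066, reserve £6,293) = £6,293.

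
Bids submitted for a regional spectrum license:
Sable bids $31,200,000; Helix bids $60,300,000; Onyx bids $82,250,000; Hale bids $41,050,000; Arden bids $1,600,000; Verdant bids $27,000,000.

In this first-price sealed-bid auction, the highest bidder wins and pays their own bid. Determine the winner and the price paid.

Onyx pays $82,250,000

First-price sealed-bid auction: the highest bidder wins and pays their own bid.
Bids in order: 82,250,000 (Onyx) > 60,300,000 (Helix) > 41,050,000 (Hale) > 31,200,000 (Sable) > 27,000,000 (Verdant) > 1,600,000 (Arden)
First-price: Onyx pays what they bid, $82,250,000.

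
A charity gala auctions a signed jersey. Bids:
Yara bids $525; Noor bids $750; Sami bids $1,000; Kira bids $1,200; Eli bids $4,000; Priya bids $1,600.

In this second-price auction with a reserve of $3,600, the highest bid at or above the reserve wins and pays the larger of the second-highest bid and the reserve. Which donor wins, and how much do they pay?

Eli pays $3,600

Sorting bids: 4,000 (Eli) > 1,600 (Priya) > 1,200 (Kira) > 1,000 (Sami) > 750 (Noor) > 525 (Yara)
Highest eligible bid: Eli at $4,000.
max(second-highest $1,600, reserve $3,600) = $3,600.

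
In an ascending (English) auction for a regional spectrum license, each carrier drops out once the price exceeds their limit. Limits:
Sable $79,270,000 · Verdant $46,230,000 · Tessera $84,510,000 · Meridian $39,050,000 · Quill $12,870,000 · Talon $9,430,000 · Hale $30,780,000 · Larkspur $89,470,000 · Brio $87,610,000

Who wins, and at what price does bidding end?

Open ascending-bid auction: the price rises until one bidder remains; the winner pays the price at which the last rival dropped out.
Limits in order: 89,470,000 (Larkspur) > 87,610,000 (Brio) > 84,510,000 (Tessera) > 79,270,000 (Sable) > 46,230,000 (Verdant) > 39,050,000 (Meridian) > …
Bidding ends when Brio exits at $87,610,000; Larkspur takes it.

Larkspur wins at $87,610,000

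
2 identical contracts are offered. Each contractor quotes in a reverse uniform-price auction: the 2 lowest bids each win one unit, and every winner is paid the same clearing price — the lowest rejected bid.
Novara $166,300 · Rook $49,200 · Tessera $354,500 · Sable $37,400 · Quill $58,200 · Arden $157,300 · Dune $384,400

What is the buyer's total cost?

Bids ranked low→high: 37,400 (Sable), 49,200 (Rook), 58,200 (Quill), 157,300 (Arden), …
Winners (2 units): Sable, Rook.
First losing bid is Quill's $58,200, which sets the uniform price.
Total cost = 2 × $58,200 = $116,400.

Total cost: $116,400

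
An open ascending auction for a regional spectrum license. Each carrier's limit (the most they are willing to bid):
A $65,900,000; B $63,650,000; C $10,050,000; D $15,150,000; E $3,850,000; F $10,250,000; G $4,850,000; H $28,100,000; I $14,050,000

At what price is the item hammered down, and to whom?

A wins at $63,650,000

Limits in order: 65,900,000 (A) > 63,650,000 (B) > 28,100,000 (H) > 15,150,000 (D) > 14,050,000 (I) > 10,250,000 (F) > …
B is the last rival to drop out, at $63,650,000; A remains and wins at that price.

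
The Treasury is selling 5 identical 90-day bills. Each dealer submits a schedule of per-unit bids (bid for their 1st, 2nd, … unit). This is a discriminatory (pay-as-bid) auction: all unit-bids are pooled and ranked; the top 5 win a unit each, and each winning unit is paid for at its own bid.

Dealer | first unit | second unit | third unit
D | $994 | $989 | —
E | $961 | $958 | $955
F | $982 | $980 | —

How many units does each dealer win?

Merging the schedules and taking the best 5: 994 (D-1), 989 (D-2), 982 (F-1), 980 (F-2), 961 (E-1)
Next rejected bid: $958 (not a price — pay-as-bid).
Allocation: D 2, E 1, F 2.

D 2, E 1, F 2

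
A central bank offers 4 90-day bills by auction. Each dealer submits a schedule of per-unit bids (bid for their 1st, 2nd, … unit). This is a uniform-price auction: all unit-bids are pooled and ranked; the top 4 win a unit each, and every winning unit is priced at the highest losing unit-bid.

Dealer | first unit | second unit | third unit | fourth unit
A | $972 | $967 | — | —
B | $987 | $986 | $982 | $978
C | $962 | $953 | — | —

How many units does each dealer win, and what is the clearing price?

All unit-bids, highest first — top 4: 987 (B-1), 986 (B-2), 982 (B-3), 978 (B-4)
The (k+1)-th unit-bid is $972.
Allocation: B 4.

B 4; clearing price $972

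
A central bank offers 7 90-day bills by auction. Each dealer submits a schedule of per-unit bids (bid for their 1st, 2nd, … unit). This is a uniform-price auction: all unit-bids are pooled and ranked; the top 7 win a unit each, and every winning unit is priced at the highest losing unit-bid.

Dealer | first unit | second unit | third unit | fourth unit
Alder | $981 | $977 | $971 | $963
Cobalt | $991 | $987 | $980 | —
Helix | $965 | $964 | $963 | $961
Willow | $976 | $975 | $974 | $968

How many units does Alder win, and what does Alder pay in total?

Pooled unit-bids ranked (top 7): 991 (Cobalt-1), 987 (Cobalt-2), 981 (Alder-1), 980 (Cobalt-3), 977 (Alder-2), 976 (Willow-1), 975 (Willow-2)
Highest rejected unit-bid = $974.
Alder wins 2 unit(s) at $974 each.

Alder: 2 units, pays $1,948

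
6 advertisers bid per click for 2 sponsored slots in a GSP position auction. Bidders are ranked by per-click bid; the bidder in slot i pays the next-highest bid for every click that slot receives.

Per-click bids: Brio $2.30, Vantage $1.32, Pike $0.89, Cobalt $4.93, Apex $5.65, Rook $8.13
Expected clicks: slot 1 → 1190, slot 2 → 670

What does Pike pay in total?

Ranked by bid: $8.13 (Rook) > $5.65 (Apex) > $4.93 (Cobalt) > …
Pike ranks below slot 2 → no slot, pays nothing.

Pike pays $0.00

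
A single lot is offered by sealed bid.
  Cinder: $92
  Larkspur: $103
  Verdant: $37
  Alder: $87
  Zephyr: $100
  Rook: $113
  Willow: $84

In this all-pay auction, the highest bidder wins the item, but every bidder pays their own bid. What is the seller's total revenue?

Total revenue: $616

Rule: the highest bidder wins the item, but every bidder pays their own bid.
Sorting bids: 113 (Rook) > 103 (Larkspur) > 100 (Zephyr) > 92 (Cinder) > 87 (Alder) > 84 (Willow) > …
Rook wins with the top bid; all bids are sunk regardless.
Every bidder forfeits their bid regardless of winning.
Revenue = 92 + 103 + 37 + 87 + 100 + 113 + 84 = $616.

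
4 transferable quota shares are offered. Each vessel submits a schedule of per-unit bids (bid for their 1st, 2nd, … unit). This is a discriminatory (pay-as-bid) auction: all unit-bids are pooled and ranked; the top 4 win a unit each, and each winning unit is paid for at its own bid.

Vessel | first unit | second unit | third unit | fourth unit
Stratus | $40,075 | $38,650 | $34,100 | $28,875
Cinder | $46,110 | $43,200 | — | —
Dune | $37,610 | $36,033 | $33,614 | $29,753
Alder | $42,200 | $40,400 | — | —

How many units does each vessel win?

Alder 2, Cinder 2

Pooled unit-bids ranked (top 4): 46,110 (Cinder-1), 43,200 (Cinder-2), 42,200 (Alder-1), 40,400 (Alder-2)
Next rejected bid: $40,075 (not a price — pay-as-bid).
Allocation: Alder 2, Cinder 2.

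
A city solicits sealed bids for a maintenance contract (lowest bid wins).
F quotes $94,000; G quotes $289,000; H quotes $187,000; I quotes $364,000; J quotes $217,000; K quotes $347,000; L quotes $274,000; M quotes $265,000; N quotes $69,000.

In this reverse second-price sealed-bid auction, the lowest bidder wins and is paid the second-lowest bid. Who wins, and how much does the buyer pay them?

Bids in order: 69,000 (N) < 94,000 (F) < 187,000 (H) < 217,000 (J) < 265,000 (M) < 274,000 (L) < …
N is lowest; is paid the second-lowest bid, $94,000.

N is paid $94,000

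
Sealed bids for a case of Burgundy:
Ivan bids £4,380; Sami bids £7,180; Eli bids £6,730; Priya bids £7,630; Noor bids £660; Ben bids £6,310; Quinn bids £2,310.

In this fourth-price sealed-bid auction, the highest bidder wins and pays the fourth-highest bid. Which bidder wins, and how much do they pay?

Priya pays £6,310

Rule: the highest bidder wins and pays the fourth-highest bid.
Bids in order: 7,630 (Priya) > 7,180 (Sami) > 6,730 (Eli) > 6,310 (Ben) > 4,380 (Ivan) > 2,310 (Quinn) > …
Priya wins; payment is bid #4 in the ranking = £6,310.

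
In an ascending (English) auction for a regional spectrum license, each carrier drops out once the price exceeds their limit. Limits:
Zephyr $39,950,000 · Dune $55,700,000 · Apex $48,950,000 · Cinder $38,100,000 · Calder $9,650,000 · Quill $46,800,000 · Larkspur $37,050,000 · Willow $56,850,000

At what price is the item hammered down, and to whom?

Open ascending-bid auction: the price rises until one bidder remains; the winner pays the price at which the last rival dropped out.
Limits ranked: 56,850,000 (Willow) > 55,700,000 (Dune) > 48,950,000 (Apex) > 46,800,000 (Quill) > 39,950,000 (Zephyr) > 38,100,000 (Cinder) > …
Bidding ends when Dune exits at $55,700,000; Willow takes it.

Willow wins at $55,700,000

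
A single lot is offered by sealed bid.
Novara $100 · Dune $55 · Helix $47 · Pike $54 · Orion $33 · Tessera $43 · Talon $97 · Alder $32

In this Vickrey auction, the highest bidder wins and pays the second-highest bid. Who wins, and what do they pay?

Sorting bids: 100 (Novara) > 97 (Talon) > 55 (Dune) > 54 (Pike) > 47 (Helix) > 43 (Tessera) > …
Novara wins with the highest bid; price is set by the runner-up at $97.

Novara pays $97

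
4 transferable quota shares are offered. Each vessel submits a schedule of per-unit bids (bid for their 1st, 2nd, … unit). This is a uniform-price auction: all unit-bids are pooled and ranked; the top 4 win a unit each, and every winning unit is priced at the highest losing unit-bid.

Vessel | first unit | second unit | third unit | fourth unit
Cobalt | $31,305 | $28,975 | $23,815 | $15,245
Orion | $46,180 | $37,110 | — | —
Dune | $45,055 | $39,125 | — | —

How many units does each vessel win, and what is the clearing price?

All unit-bids, highest first — top 4: 46,180 (Orion-1), 45,055 (Dune-1), 39,125 (Dune-2), 37,110 (Orion-2)
Highest rejected unit-bid = $31,305.
Allocation: Dune 2, Orion 2.

Dune 2, Orion 2; clearing price $31,305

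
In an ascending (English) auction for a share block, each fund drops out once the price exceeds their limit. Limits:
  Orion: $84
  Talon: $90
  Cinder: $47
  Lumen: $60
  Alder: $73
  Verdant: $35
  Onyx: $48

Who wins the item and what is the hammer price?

Open ascending-bid auction: the price rises until one bidder remains; the winner pays the price at which the last rival dropped out.
Limits in order: 90 (Talon) > 84 (Orion) > 73 (Alder) > 60 (Lumen) > 48 (Onyx) > 47 (Cinder) > …
Bidding ends when Orion exits at $84; Talon takes it.

Talon wins at $84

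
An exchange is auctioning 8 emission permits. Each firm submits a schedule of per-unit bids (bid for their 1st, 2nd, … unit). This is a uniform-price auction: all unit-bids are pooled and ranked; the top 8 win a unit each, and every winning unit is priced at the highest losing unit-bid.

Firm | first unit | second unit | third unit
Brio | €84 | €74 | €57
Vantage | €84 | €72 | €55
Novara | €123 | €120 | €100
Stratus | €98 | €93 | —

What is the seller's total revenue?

All unit-bids, highest first — top 8: 123 (Novara-1), 120 (Novara-2), 100 (Novara-3), 98 (Stratus-1), 93 (Stratus-2), 84 (Brio-1), 84 (Vantage-1), 74 (Brio-2)
Highest rejected unit-bid = €72.
Allocation: Brio 2, Novara 3, Stratus 2, Vantage 1. Every unit priced at €72.
Revenue = 8 × 72 = €576.

Total revenue: €576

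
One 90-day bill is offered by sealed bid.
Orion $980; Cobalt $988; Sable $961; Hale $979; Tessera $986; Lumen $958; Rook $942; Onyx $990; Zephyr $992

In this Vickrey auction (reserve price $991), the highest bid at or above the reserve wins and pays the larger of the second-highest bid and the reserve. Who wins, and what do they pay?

Zephyr pays $991

Vickrey auction (reserve price $991): the highest bid at or above the reserve wins and pays the larger of the second-highest bid and the reserve.
Sorting bids: 992 (Zephyr) > 990 (Onyx) > 988 (Cobalt) > 986 (Tessera) > 980 (Orion) > 979 (Hale) > …
Zephyr has the top bid at or above the reserve ($992).
Second-highest bid $990 is below the reserve $991, so the reserve binds → payment $991.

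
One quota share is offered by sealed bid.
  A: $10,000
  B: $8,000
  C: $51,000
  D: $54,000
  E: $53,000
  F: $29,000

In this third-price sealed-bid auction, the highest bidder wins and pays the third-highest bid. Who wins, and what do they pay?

Rule: the highest bidder wins and pays the third-highest bid.
Bids ranked: 54,000 (D) > 53,000 (E) > 51,000 (C) > 29,000 (F) > 10,000 (A) > 8,000 (B)
D is highest; pays the third-highest bid, $51,000.

D pays $51,000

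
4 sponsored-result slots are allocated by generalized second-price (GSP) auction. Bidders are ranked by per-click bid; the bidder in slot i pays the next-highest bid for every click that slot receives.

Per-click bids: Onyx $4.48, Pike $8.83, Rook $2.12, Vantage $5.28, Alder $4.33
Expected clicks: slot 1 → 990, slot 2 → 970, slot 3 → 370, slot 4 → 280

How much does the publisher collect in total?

Total revenue: $11768.50

Ranked by bid: $8.83 (Pike) > $5.28 (Vantage) > $4.48 (Onyx) > $4.33 (Alder) > $2.12 (Rook)
Slot 1: Pike pays $5.28 × 990 = $5227.20
Slot 2: Vantage pays $4.48 × 970 = $4345.60
Slot 3: Onyx pays $4.33 × 370 = $1602.10
Slot 4: Alder pays $2.12 × 280 = $593.60
Total = $11768.50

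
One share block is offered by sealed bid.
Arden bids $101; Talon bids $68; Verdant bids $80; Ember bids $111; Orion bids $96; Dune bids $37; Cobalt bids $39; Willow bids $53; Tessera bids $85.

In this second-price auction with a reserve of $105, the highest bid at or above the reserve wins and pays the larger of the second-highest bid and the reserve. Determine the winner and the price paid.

Bids ranked: 111 (Ember) > 101 (Arden) > 96 (Orion) > 85 (Tessera) > 80 (Verdant) > 68 (Talon) > …
Highest eligible bid: Ember at $111.
max(second-highest $101, reserve $105) = $105.

Ember pays $105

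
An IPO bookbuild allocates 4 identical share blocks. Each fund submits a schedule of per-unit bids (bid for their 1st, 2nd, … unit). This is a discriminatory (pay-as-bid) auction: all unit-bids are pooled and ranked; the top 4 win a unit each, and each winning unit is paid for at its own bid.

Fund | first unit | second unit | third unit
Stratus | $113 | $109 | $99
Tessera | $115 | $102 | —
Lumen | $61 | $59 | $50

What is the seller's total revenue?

Pooled unit-bids ranked (top 4): 115 (Tessera-1), 113 (Stratus-1), 109 (Stratus-2), 102 (Tessera-2)
Next rejected bid: $99 (not a price — pay-as-bid).
Each winning unit pays its own bid.
Revenue = 115 + 113 + 109 + 102 = $439.

Total revenue: $439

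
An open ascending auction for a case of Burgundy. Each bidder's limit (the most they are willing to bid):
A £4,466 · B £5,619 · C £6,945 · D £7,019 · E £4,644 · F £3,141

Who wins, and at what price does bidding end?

D wins at £6,945

Sorting limits: 7,019 (D) > 6,945 (C) > 5,619 (B) > 4,644 (E) > 4,466 (A) > 3,141 (F)
C is the last rival to drop out, at £6,945; D remains and wins at that price.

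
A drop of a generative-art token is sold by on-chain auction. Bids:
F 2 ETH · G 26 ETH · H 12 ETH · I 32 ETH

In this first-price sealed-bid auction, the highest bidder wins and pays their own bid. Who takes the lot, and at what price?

I pays 32 ETH

Bids in order: 32 (I) > 26 (G) > 12 (H) > 2 (F)
I is highest → pays own bid, 32 ETH.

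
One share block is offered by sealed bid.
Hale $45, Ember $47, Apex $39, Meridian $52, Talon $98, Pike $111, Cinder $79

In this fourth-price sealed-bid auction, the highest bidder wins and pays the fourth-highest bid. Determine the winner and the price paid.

Sorting bids: 111 (Pike) > 98 (Talon) > 79 (Cinder) > 52 (Meridian) > 47 (Ember) > 45 (Hale) > …
Pike is highest; pays the fourth-highest bid, $52.

Pike pays $52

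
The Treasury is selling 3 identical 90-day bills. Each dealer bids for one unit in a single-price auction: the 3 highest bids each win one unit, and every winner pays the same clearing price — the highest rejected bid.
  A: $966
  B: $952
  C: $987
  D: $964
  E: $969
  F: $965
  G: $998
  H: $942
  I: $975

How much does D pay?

Ordering the bids: 998 (G), 987 (C), 975 (I), 969 (E), 966 (A), …
Top 3: G, C, I.
First losing bid is E's $969, which sets the uniform price.
D does not win → pays $0.

D pays $0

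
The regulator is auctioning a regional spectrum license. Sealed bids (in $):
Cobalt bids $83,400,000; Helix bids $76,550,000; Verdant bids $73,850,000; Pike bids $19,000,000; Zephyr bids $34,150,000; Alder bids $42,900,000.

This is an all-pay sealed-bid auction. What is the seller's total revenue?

Total revenue: $329,850,000

Bids in order: 83,400,000 (Cobalt) > 76,550,000 (Helix) > 73,850,000 (Verdant) > 42,900,000 (Alder) > 34,150,000 (Zephyr) > 19,000,000 (Pike)
Every bidder forfeits their bid regardless of winning.
Revenue = 83,400,000 + 76,550,000 + 73,850,000 + 19,000,000 + 34,150,000 + 42,900,000 = $329,850,000.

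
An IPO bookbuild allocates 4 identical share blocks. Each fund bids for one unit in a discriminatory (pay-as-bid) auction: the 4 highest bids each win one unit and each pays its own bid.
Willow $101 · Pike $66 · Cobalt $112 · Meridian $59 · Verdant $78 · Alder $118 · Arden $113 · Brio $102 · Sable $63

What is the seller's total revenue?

Ordering the bids: 118 (Alder), 113 (Arden), 112 (Cobalt), 102 (Brio), 101 (Willow), 78 (Verdant), …
Top 4: Alder, Arden, Cobalt, Brio.
Total revenue = 118 + 113 + 112 + 102 = $445.

Total revenue: $445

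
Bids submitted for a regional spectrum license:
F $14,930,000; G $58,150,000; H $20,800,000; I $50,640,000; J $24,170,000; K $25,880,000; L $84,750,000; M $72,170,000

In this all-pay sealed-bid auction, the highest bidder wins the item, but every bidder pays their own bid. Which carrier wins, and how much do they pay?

L pays $84,750,000

Sorting bids: 84,750,000 (L) > 72,170,000 (M) > 58,150,000 (G) > 50,640,000 (I) > 25,880,000 (K) > 24,170,000 (J) > …
L is highest and takes the item; every bidder forfeits their bid.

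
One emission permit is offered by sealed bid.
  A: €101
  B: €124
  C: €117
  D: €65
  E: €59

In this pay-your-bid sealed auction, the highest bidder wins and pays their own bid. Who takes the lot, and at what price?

Bids in order: 124 (B) > 117 (C) > 101 (A) > 65 (D) > 59 (E)
First-price: B pays what they bid, €124.

B pays €124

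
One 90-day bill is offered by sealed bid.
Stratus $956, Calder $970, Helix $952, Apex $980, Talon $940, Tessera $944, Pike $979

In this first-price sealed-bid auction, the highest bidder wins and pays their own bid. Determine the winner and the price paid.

Apex pays $980

Bids in order: 980 (Apex) > 979 (Pike) > 970 (Calder) > 956 (Stratus) > 952 (Helix) > 944 (Tessera) > …
Apex is highest → pays own bid, $980.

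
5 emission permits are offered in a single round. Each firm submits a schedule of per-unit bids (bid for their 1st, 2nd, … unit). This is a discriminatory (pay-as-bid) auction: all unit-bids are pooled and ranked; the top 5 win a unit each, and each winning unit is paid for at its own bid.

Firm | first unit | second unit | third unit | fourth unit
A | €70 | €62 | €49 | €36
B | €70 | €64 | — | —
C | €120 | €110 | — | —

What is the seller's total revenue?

Merging the schedules and taking the best 5: 120 (C-1), 110 (C-2), 70 (A-1), 70 (B-1), 64 (B-2)
Next rejected bid: €62 (not a price — pay-as-bid).
Each winning unit pays its own bid.
Revenue = 120 + 110 + 70 + 70 + 64 = €434.

Total revenue: €434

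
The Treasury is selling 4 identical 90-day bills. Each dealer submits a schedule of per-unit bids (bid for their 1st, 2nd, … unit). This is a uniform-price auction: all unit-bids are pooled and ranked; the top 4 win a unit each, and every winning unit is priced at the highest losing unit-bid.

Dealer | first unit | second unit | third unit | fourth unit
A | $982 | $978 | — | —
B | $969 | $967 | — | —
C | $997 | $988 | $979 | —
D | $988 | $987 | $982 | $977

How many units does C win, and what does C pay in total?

Merging the schedules and taking the best 4: 997 (C-1), 988 (C-2), 988 (D-1), 987 (D-2)
Highest rejected unit-bid = $982.
C wins 2 unit(s) at $982 each.

C: 2 units, pays $1,964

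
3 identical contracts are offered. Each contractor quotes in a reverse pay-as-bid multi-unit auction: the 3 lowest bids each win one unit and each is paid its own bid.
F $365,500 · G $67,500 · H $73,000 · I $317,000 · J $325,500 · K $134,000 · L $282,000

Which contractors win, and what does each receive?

Ordering the bids: 67,500 (G), 73,000 (H), 134,000 (K), 282,000 (L), 317,000 (I), …
Lowest 3: G, H, K.
Each winner is paid its own bid: G $67,500, H $73,000, K $134,000.

G $67,500, H $73,000, K $134,000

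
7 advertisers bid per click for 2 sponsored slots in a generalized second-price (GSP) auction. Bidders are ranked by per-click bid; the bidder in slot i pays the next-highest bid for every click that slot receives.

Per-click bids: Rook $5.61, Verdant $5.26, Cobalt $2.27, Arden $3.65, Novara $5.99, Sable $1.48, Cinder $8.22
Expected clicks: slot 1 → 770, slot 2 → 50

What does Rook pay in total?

Rook pays $0.00

Ranked by bid: $8.22 (Cinder) > $5.99 (Novara) > $5.61 (Rook) > …
Rook ranks below slot 2 → no slot, pays nothing.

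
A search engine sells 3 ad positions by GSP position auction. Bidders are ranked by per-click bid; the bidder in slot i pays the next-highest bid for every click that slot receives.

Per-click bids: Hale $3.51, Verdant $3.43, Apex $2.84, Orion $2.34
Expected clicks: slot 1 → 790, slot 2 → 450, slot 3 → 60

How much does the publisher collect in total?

Total revenue: $4128.10

Per-click bids in order: $3.51 (Hale) > $3.43 (Verdant) > $2.84 (Apex) > $2.34 (Orion)
Slot 1: Hale pays $3.43 × 790 = $2709.70
Slot 2: Verdant pays $2.84 × 450 = $1278.00
Slot 3: Apex pays $2.34 × 60 = $140.40
Total = $4128.10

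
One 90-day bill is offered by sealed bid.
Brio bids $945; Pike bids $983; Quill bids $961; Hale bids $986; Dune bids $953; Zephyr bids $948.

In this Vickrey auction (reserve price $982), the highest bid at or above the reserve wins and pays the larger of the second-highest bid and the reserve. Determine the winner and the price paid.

Sorting bids: 986 (Hale) > 983 (Pike) > 961 (Quill) > 953 (Dune) > 948 (Zephyr) > 945 (Brio)
Highest eligible bid: Hale at $986.
max(second-highest $983, reserve $982) = $983; the reserve does not bind.

Hale pays $983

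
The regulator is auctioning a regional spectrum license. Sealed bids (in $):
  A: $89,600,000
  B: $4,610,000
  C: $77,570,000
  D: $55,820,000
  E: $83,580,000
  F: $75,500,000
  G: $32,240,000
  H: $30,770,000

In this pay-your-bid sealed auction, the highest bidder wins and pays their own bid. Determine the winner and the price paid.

A pays $89,600,000

Bids in order: 89,600,000 (A) > 83,580,000 (E) > 77,570,000 (C) > 75,500,000 (F) > 55,820,000 (D) > 32,240,000 (G) > …
A is highest → pays own bid, $89,600,000.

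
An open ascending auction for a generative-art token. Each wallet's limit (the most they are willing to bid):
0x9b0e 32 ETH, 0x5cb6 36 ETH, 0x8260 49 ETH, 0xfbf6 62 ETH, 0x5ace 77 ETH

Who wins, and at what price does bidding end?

Sorting limits: 77 (0x5ace) > 62 (0xfbf6) > 49 (0x8260) > 36 (0x5cb6) > 32 (0x9b0e)
0xfbf6 is the last rival to drop out, at 62 ETH; 0x5ace remains and wins at that price.

0x5ace wins at 62 ETH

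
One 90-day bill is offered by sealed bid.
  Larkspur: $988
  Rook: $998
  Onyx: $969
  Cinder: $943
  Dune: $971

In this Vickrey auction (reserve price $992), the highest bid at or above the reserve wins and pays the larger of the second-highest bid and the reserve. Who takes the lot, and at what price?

Rook pays $992

Vickrey auction (reserve price $992): the highest bid at or above the reserve wins and pays the larger of the second-highest bid and the reserve.
Bids in order: 998 (Rook) > 988 (Larkspur) > 971 (Dune) > 969 (Onyx) > 943 (Cinder)
Rook has the top bid at or above the reserve ($998).
max(second-highest $988, reserve $992) = $992.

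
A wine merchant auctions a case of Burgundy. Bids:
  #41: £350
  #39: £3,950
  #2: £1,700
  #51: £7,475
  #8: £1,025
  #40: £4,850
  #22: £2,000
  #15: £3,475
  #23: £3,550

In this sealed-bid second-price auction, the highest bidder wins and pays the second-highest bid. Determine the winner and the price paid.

Bids in order: 7,475 (#51) > 4,850 (#40) > 3,950 (#39) > 3,550 (#23) > 3,475 (#15) > 2,000 (#22) > …
Second-price: #51 pays #40's bid of £4,850.

#51 pays £4,850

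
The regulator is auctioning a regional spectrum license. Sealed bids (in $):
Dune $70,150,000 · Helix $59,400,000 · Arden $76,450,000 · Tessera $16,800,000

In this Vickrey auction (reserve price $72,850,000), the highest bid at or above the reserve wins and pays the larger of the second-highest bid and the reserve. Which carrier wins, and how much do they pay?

Arden pays $72,850,000

Bids ranked: 76,450,000 (Arden) > 70,150,000 (Dune) > 59,400,000 (Helix) > 16,800,000 (Tessera)
Highest eligible bid: Arden at $76,450,000.
max(second-highest $70,150,000, reserve $72,850,000) = $72,850,000.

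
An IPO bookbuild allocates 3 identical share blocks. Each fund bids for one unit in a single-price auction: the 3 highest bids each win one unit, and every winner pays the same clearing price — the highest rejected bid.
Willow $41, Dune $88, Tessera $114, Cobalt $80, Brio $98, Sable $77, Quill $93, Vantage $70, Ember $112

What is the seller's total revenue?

Total revenue: $279

Sorting: 114 (Tessera), 112 (Ember), 98 (Brio), 93 (Quill), 88 (Dune), …
Winners (3 units): Tessera, Ember, Brio.
First losing bid is Quill's $93, which sets the uniform price.
Total revenue = 3 × $93 = $279.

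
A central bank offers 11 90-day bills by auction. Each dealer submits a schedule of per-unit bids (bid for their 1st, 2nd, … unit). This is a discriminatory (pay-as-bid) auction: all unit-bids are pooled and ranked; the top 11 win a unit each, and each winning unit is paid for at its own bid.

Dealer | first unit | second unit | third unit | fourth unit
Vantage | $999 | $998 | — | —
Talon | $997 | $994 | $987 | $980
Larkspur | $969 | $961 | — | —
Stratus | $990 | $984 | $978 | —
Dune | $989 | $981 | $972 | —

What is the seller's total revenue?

Pooled unit-bids ranked (top 11): 999 (Vantage-1), 998 (Vantage-2), 997 (Talon-1), 994 (Talon-2), 990 (Stratus-1), 989 (Dune-1), 987 (Talon-3), 984 (Stratus-2), 981 (Dune-2), 980 (Talon-4), 978 (Stratus-3)
Next rejected bid: $972 (not a price — pay-as-bid).
Each winning unit pays its own bid.
Revenue = 999 + 998 + 997 + 994 + 990 + 989 + 987 + 984 + 981 + 980 + 978 = $10,877.

Total revenue: $10,877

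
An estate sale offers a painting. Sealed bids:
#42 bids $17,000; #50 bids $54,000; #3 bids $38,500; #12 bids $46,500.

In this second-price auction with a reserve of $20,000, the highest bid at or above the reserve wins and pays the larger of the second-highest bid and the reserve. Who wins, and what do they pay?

Second-price auction with a reserve of $20,000: the highest bid at or above the reserve wins and pays the larger of the second-highest bid and the reserve.
Bids in order: 54,000 (#50) > 46,500 (#12) > 38,500 (#3) > 17,000 (#42)
#50 has the top bid at or above the reserve ($54,000).
max(second-highest $46,500, reserve $20,000) = $46,500; the reserve does not bind.

#50 pays $46,500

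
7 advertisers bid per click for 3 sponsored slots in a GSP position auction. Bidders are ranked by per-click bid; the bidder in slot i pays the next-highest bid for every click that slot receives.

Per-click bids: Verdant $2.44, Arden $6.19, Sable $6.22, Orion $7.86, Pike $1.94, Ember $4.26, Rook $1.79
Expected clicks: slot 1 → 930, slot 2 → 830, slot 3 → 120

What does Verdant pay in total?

Verdant pays $0.00

Ranked by bid: $7.86 (Orion) > $6.22 (Sable) > $6.19 (Arden) > $4.26 (Ember) > …
Verdant ranks below slot 3 → no slot, pays nothing.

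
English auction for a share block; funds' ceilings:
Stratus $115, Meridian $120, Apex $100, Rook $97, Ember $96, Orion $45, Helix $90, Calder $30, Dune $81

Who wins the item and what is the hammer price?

Rule: the price rises until one bidder remains; the winner pays the price at which the last rival dropped out.
Sorting limits: 120 (Meridian) > 115 (Stratus) > 100 (Apex) > 97 (Rook) > 96 (Ember) > 90 (Helix) > …
Bidding ends when Stratus exits at $115; Meridian takes it.

Meridian wins at $115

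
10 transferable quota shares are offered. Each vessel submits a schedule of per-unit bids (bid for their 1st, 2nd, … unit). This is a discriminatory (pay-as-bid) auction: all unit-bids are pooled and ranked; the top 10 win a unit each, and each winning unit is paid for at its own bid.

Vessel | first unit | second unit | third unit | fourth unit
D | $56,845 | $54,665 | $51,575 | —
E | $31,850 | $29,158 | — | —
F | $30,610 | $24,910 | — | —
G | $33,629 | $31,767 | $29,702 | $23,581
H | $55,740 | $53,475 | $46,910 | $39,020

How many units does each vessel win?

D 3, E 1, G 2, H 4

Pooled unit-bids ranked (top 10): 56,845 (D-1), 55,740 (H-1), 54,665 (D-2), 53,475 (H-2), 51,575 (D-3), 46,910 (H-3), 39,020 (H-4), 33,629 (G-1), 31,850 (E-1), 31,767 (G-2)
Next rejected bid: $30,610 (not a price — pay-as-bid).
Allocation: D 3, E 1, G 2, H 4.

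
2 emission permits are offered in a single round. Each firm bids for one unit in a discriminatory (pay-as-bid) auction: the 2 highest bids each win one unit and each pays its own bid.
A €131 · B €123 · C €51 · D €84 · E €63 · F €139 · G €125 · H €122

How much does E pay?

E pays €0

Sorting: 139 (F), 131 (A), 125 (G), 123 (B), …
The 2 highest are F, A.
E does not win → €0.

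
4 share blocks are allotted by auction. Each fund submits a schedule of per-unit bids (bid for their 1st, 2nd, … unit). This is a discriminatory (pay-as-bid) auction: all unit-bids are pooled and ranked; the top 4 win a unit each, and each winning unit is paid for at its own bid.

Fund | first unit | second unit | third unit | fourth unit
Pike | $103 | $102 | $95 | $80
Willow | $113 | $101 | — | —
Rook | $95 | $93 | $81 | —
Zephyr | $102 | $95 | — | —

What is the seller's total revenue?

Total revenue: $420

Merging the schedules and taking the best 4: 113 (Willow-1), 103 (Pike-1), 102 (Pike-2), 102 (Zephyr-1)
Next rejected bid: $101 (not a price — pay-as-bid).
Each winning unit pays its own bid.
Revenue = 113 + 103 + 102 + 102 = $420.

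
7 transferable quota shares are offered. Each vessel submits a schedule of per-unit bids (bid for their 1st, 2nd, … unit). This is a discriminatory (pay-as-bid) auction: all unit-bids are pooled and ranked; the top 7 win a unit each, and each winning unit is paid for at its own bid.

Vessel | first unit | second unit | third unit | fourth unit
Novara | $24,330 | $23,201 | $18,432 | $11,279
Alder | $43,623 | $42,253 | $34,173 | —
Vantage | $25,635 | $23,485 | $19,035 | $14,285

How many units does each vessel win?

Alder 3, Novara 2, Vantage 2

Pooled unit-bids ranked (top 7): 43,623 (Alder-1), 42,253 (Alder-2), 34,173 (Alder-3), 25,635 (Vantage-1), 24,330 (Novara-1), 23,485 (Vantage-2), 23,201 (Novara-2)
Next rejected bid: $19,035 (not a price — pay-as-bid).
Allocation: Alder 3, Novara 2, Vantage 2.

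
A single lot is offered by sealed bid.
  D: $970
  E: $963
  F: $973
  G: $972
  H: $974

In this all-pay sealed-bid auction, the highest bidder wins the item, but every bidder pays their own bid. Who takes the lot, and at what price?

Sorting bids: 974 (H) > 973 (F) > 972 (G) > 970 (D) > 963 (E)
H is highest and takes the item; every bidder forfeits their bid.

H pays $974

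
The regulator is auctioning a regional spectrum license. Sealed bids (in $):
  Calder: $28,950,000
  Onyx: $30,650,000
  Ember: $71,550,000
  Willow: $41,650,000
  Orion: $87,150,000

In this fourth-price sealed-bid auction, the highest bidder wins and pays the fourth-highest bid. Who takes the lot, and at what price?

Rule: the highest bidder wins and pays the fourth-highest bid.
Sorting bids: 87,150,000 (Orion) > 71,550,000 (Ember) > 41,650,000 (Willow) > 30,650,000 (Onyx) > 28,950,000 (Calder)
Orion wins; payment is bid #4 in the ranking = $30,650,000.

Orion pays $30,650,000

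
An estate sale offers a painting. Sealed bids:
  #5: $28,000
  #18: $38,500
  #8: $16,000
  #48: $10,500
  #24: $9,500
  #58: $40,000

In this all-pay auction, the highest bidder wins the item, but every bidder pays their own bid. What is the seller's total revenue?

All-pay auction: the highest bidder wins the item, but every bidder pays their own bid.
Bids in order: 40,000 (#58) > 38,500 (#18) > 28,000 (#5) > 16,000 (#8) > 10,500 (#48) > 9,500 (#24)
#58 wins with the top bid; all bids are sunk regardless.
Every bidder forfeits their bid regardless of winning.
Revenue = 28,000 + 38,500 + 16,000 + 10,500 + 9,500 + 40,000 = $142,500.

Total revenue: $142,500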